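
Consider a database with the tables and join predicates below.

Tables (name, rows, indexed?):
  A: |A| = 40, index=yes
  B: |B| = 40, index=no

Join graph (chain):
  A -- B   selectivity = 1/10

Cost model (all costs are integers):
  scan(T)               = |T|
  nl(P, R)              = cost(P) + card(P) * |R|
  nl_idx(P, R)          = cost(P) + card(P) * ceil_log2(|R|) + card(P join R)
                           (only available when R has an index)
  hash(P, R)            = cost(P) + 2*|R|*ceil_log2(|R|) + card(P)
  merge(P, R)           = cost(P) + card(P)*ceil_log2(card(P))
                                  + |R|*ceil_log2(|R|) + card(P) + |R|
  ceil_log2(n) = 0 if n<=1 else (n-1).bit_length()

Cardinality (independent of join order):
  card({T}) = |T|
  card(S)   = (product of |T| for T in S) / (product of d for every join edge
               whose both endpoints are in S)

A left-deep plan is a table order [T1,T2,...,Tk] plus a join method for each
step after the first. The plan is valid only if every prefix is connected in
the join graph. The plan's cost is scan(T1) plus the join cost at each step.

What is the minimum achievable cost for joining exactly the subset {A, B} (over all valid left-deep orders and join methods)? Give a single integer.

440

Selinger DP over subsets of {A,B}:
  {A}: scan cost=40, card=40
  {B}: scan cost=40, card=40
  {AB}: card=160; try (A,nl_idx)→440, (B,hash)→560, (A,hash)→560, (B,merge)→600, (A,merge)→600, (B,nl)→1640 …(+1); best=440 via (A,nl_idx)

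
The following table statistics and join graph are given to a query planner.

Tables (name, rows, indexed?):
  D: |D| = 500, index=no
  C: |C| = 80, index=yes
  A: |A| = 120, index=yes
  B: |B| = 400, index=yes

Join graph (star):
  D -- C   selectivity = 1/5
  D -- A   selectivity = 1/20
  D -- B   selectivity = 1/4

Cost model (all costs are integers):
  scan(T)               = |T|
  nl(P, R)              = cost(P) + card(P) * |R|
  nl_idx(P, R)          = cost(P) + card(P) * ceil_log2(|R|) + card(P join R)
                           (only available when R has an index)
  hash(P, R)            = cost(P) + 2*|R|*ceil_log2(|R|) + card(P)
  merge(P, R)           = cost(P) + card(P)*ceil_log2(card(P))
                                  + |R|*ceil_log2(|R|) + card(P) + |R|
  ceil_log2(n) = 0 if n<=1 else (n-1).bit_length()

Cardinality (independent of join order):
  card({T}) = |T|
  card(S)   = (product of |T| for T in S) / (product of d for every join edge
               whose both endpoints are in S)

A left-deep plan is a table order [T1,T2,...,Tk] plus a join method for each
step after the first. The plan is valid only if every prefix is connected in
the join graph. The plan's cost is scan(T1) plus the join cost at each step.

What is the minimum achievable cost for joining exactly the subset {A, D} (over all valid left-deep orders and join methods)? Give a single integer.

2680

Selinger DP over subsets of {A,D}:
  {D}: scan cost=500, card=500
  {A}: scan cost=120, card=120
  {AD}: card=3000; try (A,hash)→2680, (D,merge)→6080, (A,merge)→6460, (A,nl_idx)→7000, (D,hash)→9240, (D,nl)→60120 …(+1); best=2680 via (A,hash)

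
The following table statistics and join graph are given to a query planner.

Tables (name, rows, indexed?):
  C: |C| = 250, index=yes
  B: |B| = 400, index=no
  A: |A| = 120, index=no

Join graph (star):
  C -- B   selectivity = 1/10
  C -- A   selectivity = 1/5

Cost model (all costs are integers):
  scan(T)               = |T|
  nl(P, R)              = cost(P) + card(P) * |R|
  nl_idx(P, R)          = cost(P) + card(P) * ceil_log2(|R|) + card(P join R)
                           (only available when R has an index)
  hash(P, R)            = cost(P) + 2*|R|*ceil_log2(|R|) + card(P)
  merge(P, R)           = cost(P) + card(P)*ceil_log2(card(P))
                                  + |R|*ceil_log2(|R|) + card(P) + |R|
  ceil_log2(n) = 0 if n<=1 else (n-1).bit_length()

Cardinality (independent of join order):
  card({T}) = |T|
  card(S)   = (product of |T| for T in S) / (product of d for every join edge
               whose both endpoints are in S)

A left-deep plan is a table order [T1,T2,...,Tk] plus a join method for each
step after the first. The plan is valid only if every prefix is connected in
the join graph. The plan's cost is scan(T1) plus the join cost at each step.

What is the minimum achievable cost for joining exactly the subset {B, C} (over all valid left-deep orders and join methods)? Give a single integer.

Selinger DP over subsets of {B,C}:
  {C}: scan cost=250, card=250
  {B}: scan cost=400, card=400
  {BC}: card=10000; try (C,hash)→4800, (B,merge)→6500, (C,merge)→6650, (B,hash)→7700, (C,nl_idx)→13600, (B,nl)→100250 …(+1); best=4800 via (C,hash)

4800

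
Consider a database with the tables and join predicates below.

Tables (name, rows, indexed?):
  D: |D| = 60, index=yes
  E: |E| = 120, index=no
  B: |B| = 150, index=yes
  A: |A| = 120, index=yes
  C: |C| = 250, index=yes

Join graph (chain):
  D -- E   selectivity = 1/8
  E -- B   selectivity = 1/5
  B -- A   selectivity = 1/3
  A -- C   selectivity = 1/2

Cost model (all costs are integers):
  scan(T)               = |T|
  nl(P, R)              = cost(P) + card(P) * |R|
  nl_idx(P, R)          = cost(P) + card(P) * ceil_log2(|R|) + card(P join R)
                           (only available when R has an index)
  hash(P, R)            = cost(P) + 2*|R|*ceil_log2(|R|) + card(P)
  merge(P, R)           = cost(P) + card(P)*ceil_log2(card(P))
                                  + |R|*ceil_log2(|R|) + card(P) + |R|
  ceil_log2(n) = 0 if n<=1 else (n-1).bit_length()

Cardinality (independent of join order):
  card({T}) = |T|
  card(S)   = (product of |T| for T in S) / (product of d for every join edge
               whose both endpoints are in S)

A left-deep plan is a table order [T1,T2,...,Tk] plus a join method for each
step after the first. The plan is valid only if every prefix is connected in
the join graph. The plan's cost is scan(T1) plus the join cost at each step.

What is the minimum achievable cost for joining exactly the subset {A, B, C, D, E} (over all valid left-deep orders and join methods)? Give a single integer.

1116940

Selinger DP over subsets of {A,B,C,D,E}:
  {D}: scan cost=60, card=60
  {E}: scan cost=120, card=120
  {B}: scan cost=150, card=150
  {A}: scan cost=120, card=120
  {C}: scan cost=250, card=250
  {DE}: card=900; try (D,hash)→960, (E,merge)→1440, (D,merge)→1500, (D,nl_idx)→1740, (E,hash)→1800, (E,nl)→7260 …(+1); best=960 via (D,hash)
  {BE}: card=3600; try (E,hash)→1980, (B,merge)→2430, (E,merge)→2460, (B,hash)→2640, (B,nl_idx)→4680, (B,nl)→18120 …(+1); best=1980 via (E,hash)
  {AB}: card=6000; try (A,hash)→1980, (B,merge)→2430, (A,merge)→2460, (B,hash)→2640, (B,nl_idx)→7080, (A,nl_idx)→7200 …(+2); best=1980 via (A,hash)
  {AC}: card=15000; try (A,hash)→2180, (C,merge)→3330, (A,merge)→3460, (C,hash)→4240, (C,nl_idx)→16080, (A,nl_idx)→17000 …(+2); best=2180 via (A,hash)
  {BDE}: card=27000; try (B,hash)→4260, (D,hash)→6300, (B,merge)→12210, (B,nl_idx)→35160, (D,merge)→49200, (D,nl_idx)→50580 …(+2); best=4260 via (B,hash)
  {ABE}: card=144000; try (A,hash)→7260, (E,hash)→9660, (A,merge)→49740, (E,merge)→86940, (A,nl_idx)→171180, (A,nl)→433980 …(+1); best=7260 via (A,hash)
  {ABC}: card=750000; try (C,hash)→11980, (B,hash)→19580, (C,merge)→88230, (B,merge)→228530, (C,nl_idx)→799980, (B,nl_idx)→872180 …(+2); best=11980 via (C,hash)
  {ABDE}: card=1080000; try (A,hash)→32940, (D,hash)→151980, (A,merge)→437220, (A,nl_idx)→1273260, (D,nl_idx)→1951260, (D,merge)→2743680 …(+2); best=32940 via (A,hash)
  {ABCE}: card=18000000; try (C,hash)→155260, (E,hash)→763660, (C,merge)→2745510, (E,merge)→15762940, (C,nl_idx)→19159260, (C,nl)→36007260 …(+1); best=155260 via (C,hash)
  {ABCDE}: card=135000000; try (C,hash)→1116940, (D,hash)→18155980, (C,merge)→23795190, (C,nl_idx)→143672940, (D,nl_idx)→243155260, (C,nl)→270032940 …(+2); best=1116940 via (C,hash)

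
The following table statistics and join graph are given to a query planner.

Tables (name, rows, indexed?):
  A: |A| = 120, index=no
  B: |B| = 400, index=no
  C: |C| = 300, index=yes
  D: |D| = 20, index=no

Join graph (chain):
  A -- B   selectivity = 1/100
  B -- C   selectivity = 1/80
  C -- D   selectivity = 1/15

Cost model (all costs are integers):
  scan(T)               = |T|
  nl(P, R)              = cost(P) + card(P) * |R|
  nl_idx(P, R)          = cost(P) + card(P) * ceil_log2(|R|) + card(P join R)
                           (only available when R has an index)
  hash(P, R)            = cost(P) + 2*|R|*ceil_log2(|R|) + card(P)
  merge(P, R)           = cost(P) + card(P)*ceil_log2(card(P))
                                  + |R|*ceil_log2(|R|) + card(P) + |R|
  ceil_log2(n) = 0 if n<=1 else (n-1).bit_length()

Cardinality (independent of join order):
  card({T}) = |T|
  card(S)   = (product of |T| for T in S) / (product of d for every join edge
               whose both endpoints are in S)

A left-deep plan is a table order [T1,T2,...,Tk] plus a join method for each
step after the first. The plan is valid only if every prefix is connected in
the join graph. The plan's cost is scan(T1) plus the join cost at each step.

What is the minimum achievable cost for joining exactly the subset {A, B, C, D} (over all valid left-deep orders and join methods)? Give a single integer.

Selinger DP over subsets of {A,B,C,D}:
  {A}: scan cost=120, card=120
  {B}: scan cost=400, card=400
  {C}: scan cost=300, card=300
  {D}: scan cost=20, card=20
  {AB}: card=480; try (A,hash)→2480, (B,merge)→5080, (A,merge)→5360, (B,hash)→7440, (B,nl)→48120, (A,nl)→48400; best=2480 via (A,hash)
  {BC}: card=1500; try (C,nl_idx)→5500, (C,hash)→6200, (B,merge)→7300, (C,merge)→7400, (B,hash)→7800, (B,nl)→120300 …(+1); best=5500 via (C,nl_idx)
  {CD}: card=400; try (C,nl_idx)→600, (D,hash)→800, (C,merge)→3140, (D,merge)→3420, (C,hash)→5440, (C,nl)→6020 …(+1); best=600 via (C,nl_idx)
  {ABC}: card=1800; try (C,hash)→8360, (C,nl_idx)→8600, (A,hash)→8680, (C,merge)→10280, (A,merge)→24460, (C,nl)→146480 …(+1); best=8360 via (C,hash)
  {BCD}: card=2000; try (D,hash)→7200, (B,hash)→8200, (B,merge)→8600, (D,merge)→23620, (D,nl)→35500, (B,nl)→160600; best=7200 via (D,hash)
  {ABCD}: card=2400; try (D,hash)→10360, (A,hash)→10880, (D,merge)→30080, (A,merge)→32160, (D,nl)→44360, (A,nl)→247200; best=10360 via (D,hash)

10360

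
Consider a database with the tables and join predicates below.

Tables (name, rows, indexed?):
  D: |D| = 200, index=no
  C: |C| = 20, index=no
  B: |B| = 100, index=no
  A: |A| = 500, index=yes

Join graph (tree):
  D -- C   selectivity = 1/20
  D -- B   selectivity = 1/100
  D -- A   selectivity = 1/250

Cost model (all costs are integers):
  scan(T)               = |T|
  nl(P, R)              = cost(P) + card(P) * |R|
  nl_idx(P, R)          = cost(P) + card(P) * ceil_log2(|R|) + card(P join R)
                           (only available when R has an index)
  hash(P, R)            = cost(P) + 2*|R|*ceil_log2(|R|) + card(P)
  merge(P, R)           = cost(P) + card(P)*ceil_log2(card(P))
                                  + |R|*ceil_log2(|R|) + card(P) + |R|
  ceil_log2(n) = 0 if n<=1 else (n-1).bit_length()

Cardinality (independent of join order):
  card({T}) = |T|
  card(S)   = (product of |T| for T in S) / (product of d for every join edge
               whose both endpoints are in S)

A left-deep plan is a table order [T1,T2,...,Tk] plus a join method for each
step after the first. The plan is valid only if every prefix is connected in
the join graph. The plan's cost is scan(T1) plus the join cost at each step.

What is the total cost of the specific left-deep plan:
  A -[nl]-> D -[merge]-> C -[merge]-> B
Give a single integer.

109420

step 1: scan A: cost=500, card=500
step 2: join D via nl
    card(P join D) = 500*200/(250) = 400
    cost = 500 + 500*200 = 100500
step 3: join C via merge
    card(P join C) = 400*20/(20) = 400
    cost = 100500 + 400*9 + 20*5 + 400 + 20 = 104620
step 4: join B via merge
    card(P join B) = 400*100/(100) = 400
    cost = 104620 + 400*9 + 100*7 + 400 + 100 = 109420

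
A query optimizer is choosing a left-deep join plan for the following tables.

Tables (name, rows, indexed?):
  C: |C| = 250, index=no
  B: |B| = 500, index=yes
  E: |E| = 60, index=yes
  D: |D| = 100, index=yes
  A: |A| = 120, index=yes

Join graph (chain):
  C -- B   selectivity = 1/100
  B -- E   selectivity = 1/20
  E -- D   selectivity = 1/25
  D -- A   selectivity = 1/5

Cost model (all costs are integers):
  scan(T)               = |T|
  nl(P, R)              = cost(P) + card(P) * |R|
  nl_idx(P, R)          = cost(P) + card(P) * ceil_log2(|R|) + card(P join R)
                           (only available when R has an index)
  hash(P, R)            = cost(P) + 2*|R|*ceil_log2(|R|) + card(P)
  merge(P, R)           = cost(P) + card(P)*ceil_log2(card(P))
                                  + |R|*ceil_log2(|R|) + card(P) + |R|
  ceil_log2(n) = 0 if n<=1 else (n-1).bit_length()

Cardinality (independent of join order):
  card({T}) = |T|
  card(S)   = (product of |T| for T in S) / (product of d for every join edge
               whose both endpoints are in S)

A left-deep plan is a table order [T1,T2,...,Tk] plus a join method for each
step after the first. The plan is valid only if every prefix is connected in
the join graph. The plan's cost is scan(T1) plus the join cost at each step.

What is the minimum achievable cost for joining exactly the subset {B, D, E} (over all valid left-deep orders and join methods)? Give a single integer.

Selinger DP over subsets of {B,D,E}:
  {B}: scan cost=500, card=500
  {E}: scan cost=60, card=60
  {D}: scan cost=100, card=100
  {BE}: card=1500; try (E,hash)→1720, (B,nl_idx)→2100, (E,nl_idx)→5000, (B,merge)→5480, (E,merge)→5920, (B,hash)→9120 …(+2); best=1720 via (E,hash)
  {DE}: card=240; try (D,nl_idx)→720, (E,hash)→920, (E,nl_idx)→940, (D,merge)→1280, (E,merge)→1320, (D,hash)→1520 …(+2); best=720 via (D,nl_idx)
  {BDE}: card=6000; try (D,hash)→4620, (B,merge)→7880, (B,nl_idx)→8880, (B,hash)→9960, (D,nl_idx)→18220, (D,merge)→20520 …(+2); best=4620 via (D,hash)

4620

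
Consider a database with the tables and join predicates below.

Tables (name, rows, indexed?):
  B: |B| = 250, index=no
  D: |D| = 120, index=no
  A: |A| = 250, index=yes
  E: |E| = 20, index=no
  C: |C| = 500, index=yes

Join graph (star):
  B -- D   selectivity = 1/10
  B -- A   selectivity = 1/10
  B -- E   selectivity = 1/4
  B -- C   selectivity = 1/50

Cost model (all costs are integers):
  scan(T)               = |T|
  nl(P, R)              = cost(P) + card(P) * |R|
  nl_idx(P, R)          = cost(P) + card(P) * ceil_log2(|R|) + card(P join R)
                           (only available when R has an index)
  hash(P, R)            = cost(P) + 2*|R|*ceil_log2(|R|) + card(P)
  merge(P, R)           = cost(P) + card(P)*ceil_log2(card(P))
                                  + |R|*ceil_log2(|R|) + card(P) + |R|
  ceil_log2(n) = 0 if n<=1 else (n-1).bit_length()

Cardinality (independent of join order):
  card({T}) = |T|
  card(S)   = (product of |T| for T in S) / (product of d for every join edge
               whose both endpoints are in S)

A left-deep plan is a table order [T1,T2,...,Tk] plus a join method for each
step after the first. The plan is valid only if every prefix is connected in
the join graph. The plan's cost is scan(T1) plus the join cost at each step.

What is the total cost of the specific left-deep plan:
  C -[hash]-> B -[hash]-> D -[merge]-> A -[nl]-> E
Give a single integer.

step 1: scan C: cost=500, card=500
step 2: join B via hash
    card(P join B) = 500*250/(50) = 2500
    cost = 500 + 2*250*8 + 500 = 5000
step 3: join D via hash
    card(P join D) = 2500*120/(10) = 30000
    cost = 5000 + 2*120*7 + 2500 = 9180
step 4: join A via merge
    card(P join A) = 30000*250/(10) = 750000
    cost = 9180 + 30000*15 + 250*8 + 30000 + 250 = 491430
step 5: join E via nl
    card(P join E) = 750000*20/(4) = 3750000
    cost = 491430 + 750000*20 = 15491430

15491430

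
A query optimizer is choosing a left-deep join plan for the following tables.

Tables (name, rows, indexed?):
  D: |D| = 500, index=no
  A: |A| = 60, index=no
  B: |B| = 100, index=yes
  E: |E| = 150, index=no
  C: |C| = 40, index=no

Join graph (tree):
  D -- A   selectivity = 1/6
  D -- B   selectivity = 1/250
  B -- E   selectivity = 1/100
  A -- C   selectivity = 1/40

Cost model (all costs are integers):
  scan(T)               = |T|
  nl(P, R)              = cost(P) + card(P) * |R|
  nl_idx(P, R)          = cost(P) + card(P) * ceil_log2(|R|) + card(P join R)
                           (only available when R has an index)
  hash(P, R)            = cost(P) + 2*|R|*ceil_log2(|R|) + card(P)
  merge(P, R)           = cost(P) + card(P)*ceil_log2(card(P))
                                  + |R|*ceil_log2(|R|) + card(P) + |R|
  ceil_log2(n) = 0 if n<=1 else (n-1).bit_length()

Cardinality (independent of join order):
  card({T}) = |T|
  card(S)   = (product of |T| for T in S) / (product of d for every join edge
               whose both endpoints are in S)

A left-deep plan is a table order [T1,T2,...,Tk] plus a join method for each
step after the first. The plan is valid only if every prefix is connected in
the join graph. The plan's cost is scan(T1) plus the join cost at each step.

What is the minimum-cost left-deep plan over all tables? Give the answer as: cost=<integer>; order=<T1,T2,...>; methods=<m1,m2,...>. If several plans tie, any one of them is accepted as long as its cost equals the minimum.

cost=9500; order=D,B,E,A,C; methods=hash,hash,hash,hash

Selinger DP (subsets sized 1..n):
  {D}: scan cost=500, card=500
  {A}: scan cost=60, card=60
  {B}: scan cost=100, card=100
  {E}: scan cost=150, card=150
  {C}: scan cost=40, card=40
  {AD}: card=5000; try (A,hash)→1720, (D,merge)→5480, (A,merge)→5920, (D,hash)→9120, (D,nl)→30060, (A,nl)→30500; best=1720 via (A,hash)
  {BD}: card=200; try (B,hash)→2400, (B,nl_idx)→4200, (D,merge)→5900, (B,merge)→6300, (D,hash)→9200, (D,nl)→50100 …(+1); best=2400 via (B,hash)
  {AC}: card=60; try (C,hash)→600, (A,merge)→740, (C,merge)→760, (A,hash)→800, (A,nl)→2440, (C,nl)→2460; best=600 via (C,hash)
  {BE}: card=150; try (B,nl_idx)→1350, (B,hash)→1700, (E,merge)→2250, (B,merge)→2300, (E,hash)→2600, (E,nl)→15100 …(+1); best=1350 via (B,nl_idx)
  {ABD}: card=2000; try (A,hash)→3320, (A,merge)→4620, (B,hash)→8120, (A,nl)→14400, (B,nl_idx)→38720, (B,merge)→72520 …(+1); best=3320 via (A,hash)
  {ACD}: card=5000; try (D,merge)→6020, (C,hash)→7200, (D,hash)→9660, (D,nl)→30600, (C,merge)→72000, (C,nl)→201720; best=6020 via (D,merge)
  {BDE}: card=300; try (E,hash)→5000, (E,merge)→5550, (D,merge)→7700, (D,hash)→10500, (E,nl)→32400, (D,nl)→76350; best=5000 via (E,hash)
  {ABDE}: card=3000; try (A,hash)→6020, (E,hash)→7720, (A,merge)→8420, (A,nl)→23000, (E,merge)→28670, (E,nl)→303320; best=6020 via (A,hash)
  {ABCD}: card=2000; try (C,hash)→5800, (B,hash)→12420, (C,merge)→27600, (B,nl_idx)→43020, (B,merge)→76820, (C,nl)→83320 …(+1); best=5800 via (C,hash)
  {ABCDE}: card=3000; try (C,hash)→9500, (E,hash)→10200, (E,merge)→31150, (C,merge)→45300, (C,nl)→126020, (E,nl)→305800; best=9500 via (C,hash)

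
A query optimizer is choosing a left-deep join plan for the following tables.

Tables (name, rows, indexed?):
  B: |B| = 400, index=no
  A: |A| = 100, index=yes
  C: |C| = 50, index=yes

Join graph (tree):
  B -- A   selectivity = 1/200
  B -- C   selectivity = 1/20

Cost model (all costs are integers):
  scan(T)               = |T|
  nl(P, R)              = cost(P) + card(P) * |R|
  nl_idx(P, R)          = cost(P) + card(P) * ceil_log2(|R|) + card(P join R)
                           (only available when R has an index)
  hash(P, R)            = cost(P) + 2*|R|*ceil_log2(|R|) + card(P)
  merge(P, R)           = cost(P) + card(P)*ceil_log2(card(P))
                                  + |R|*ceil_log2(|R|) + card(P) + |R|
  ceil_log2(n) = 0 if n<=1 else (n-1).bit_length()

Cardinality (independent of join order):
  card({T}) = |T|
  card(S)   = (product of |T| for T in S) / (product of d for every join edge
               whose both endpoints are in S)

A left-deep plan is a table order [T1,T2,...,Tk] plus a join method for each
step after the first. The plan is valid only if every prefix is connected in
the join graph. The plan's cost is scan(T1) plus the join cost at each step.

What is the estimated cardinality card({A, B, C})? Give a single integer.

500

Tables in S: A(100), B(400), C(50)
Edges inside S: B-A(d=200), B-C(d=20)
numerator = 100 * 400 * 50 = 2000000
denominator = 200 * 20 = 4000
card(S) = 2000000 / 4000 = 500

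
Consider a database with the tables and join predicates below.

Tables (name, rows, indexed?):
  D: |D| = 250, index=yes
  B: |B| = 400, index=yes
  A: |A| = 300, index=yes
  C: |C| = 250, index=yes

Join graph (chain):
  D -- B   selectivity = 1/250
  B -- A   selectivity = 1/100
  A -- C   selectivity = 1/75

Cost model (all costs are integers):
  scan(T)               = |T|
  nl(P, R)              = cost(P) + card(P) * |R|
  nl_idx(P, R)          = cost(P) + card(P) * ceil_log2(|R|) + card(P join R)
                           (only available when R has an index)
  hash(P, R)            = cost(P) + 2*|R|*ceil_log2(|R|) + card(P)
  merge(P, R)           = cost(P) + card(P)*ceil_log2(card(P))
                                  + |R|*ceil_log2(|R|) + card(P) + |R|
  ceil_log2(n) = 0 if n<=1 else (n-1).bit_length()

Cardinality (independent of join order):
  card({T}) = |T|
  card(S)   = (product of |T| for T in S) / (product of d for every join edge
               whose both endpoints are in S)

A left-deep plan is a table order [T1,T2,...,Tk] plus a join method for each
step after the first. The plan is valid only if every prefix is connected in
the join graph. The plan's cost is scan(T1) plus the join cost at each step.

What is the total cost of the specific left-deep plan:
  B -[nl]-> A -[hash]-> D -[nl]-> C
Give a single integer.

425600

step 1: scan B: cost=400, card=400
step 2: join A via nl
    card(P join A) = 400*300/(100) = 1200
    cost = 400 + 400*300 = 120400
step 3: join D via hash
    card(P join D) = 1200*250/(250) = 1200
    cost = 120400 + 2*250*8 + 1200 = 125600
step 4: join C via nl
    card(P join C) = 1200*250/(75) = 4000
    cost = 125600 + 1200*250 = 425600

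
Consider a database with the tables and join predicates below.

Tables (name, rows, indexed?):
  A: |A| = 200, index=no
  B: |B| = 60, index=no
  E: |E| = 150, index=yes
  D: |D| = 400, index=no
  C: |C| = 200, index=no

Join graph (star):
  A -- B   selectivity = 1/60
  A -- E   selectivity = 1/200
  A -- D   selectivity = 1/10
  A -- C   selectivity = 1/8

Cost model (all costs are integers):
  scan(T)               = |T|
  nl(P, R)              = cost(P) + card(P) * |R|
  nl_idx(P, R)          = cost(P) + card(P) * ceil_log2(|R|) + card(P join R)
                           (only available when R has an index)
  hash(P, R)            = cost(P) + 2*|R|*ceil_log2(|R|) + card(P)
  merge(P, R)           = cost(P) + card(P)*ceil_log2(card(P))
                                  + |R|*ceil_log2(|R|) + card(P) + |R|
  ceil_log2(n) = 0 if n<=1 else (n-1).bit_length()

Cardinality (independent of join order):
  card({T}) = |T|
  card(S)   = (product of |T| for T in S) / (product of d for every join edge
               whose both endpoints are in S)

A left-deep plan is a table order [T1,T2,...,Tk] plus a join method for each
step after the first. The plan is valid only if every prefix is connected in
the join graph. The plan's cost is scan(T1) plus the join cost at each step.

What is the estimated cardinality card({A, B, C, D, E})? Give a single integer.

Tables in S: A(200), B(60), C(200), D(400), E(150)
Edges inside S: A-B(d=60), A-E(d=200), A-D(d=10), A-C(d=8)
numerator = 200 * 60 * 200 * 400 * 150 = 144000000000
denominator = 60 * 200 * 10 * 8 = 960000
card(S) = 144000000000 / 960000 = 150000

150000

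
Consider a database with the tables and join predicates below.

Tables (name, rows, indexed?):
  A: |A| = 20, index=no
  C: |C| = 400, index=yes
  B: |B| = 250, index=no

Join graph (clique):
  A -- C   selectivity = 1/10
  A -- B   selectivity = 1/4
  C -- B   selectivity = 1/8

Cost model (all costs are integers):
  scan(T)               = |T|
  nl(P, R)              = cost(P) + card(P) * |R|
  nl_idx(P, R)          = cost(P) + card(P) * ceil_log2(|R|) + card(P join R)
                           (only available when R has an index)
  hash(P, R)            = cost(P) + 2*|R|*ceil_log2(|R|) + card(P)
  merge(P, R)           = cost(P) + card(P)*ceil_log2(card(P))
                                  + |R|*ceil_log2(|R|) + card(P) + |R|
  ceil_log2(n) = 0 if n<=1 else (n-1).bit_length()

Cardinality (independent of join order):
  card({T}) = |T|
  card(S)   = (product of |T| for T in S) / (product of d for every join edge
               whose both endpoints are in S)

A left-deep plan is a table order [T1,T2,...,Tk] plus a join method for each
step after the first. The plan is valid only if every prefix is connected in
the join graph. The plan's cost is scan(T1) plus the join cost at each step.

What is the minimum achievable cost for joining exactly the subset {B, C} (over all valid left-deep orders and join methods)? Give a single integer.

4800

Selinger DP over subsets of {B,C}:
  {C}: scan cost=400, card=400
  {B}: scan cost=250, card=250
  {BC}: card=12500; try (B,hash)→4800, (C,merge)→6500, (B,merge)→6650, (C,hash)→7700, (C,nl_idx)→15000, (C,nl)→100250 …(+1); best=4800 via (B,hash)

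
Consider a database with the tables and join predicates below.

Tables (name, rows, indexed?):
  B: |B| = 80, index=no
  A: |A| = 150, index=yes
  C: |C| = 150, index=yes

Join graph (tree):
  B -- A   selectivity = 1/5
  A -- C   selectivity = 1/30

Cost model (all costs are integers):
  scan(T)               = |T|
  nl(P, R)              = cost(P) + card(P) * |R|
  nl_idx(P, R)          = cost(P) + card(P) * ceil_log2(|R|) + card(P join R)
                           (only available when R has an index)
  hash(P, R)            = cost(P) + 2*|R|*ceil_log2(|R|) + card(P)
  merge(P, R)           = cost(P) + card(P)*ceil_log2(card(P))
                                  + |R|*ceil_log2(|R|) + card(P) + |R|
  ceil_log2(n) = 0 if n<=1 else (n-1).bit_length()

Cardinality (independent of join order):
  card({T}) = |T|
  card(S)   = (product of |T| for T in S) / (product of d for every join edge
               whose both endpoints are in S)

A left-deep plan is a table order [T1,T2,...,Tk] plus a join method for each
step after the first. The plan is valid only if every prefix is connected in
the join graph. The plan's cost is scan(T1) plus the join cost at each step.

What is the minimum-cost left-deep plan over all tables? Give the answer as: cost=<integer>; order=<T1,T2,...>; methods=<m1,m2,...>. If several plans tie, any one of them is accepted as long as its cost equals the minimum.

Selinger DP (subsets sized 1..n):
  {B}: scan cost=80, card=80
  {A}: scan cost=150, card=150
  {C}: scan cost=150, card=150
  {AB}: card=2400; try (B,hash)→1420, (A,merge)→2070, (B,merge)→2140, (A,hash)→2560, (A,nl_idx)→3120, (A,nl)→12080 …(+1); best=1420 via (B,hash)
  {AC}: card=750; try (C,nl_idx)→2100, (A,nl_idx)→2100, (C,hash)→2700, (A,hash)→2700, (C,merge)→2850, (A,merge)→2850 …(+2); best=2100 via (C,nl_idx)
  {ABC}: card=12000; try (B,hash)→3970, (C,hash)→6220, (B,merge)→10990, (C,nl_idx)→32620, (C,merge)→33970, (B,nl)→62100 …(+1); best=3970 via (B,hash)

cost=3970; order=A,C,B; methods=nl_idx,hash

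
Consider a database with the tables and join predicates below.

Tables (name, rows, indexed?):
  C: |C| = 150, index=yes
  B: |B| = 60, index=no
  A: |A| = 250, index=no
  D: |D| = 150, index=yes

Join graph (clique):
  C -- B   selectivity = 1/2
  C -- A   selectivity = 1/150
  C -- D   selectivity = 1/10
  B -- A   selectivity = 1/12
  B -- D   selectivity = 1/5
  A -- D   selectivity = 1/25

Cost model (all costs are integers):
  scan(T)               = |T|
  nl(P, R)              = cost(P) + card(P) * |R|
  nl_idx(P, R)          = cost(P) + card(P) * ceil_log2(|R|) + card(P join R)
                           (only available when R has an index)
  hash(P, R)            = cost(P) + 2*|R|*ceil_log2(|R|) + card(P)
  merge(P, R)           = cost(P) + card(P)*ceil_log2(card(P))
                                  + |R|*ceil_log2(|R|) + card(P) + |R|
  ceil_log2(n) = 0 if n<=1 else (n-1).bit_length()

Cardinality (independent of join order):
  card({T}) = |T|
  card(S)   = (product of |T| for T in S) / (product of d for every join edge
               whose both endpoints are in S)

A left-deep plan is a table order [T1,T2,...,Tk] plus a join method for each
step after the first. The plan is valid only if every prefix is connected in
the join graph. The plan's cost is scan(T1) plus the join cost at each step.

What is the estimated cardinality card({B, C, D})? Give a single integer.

Tables in S: B(60), C(150), D(150)
Edges inside S: C-B(d=2), C-D(d=10), B-D(d=5)
numerator = 60 * 150 * 150 = 1350000
denominator = 2 * 10 * 5 = 100
card(S) = 1350000 / 100 = 13500

13500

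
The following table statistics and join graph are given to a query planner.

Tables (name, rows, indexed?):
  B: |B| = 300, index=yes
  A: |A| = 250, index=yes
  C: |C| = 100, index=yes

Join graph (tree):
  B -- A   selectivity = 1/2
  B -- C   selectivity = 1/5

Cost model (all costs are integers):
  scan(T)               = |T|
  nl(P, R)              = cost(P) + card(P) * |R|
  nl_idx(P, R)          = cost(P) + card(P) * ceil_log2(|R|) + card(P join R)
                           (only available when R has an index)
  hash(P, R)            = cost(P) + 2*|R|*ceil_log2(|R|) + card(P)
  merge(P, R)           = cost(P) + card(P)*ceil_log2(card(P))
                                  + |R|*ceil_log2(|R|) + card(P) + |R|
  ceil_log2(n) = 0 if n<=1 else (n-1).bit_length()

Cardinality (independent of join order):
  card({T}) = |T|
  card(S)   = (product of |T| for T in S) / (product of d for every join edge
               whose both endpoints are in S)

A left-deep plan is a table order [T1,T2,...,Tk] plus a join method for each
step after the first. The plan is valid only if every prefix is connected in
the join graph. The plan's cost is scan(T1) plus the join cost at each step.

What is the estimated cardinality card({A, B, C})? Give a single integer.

750000

Tables in S: A(250), B(300), C(100)
Edges inside S: B-A(d=2), B-C(d=5)
numerator = 250 * 300 * 100 = 7500000
denominator = 2 * 5 = 10
card(S) = 7500000 / 10 = 750000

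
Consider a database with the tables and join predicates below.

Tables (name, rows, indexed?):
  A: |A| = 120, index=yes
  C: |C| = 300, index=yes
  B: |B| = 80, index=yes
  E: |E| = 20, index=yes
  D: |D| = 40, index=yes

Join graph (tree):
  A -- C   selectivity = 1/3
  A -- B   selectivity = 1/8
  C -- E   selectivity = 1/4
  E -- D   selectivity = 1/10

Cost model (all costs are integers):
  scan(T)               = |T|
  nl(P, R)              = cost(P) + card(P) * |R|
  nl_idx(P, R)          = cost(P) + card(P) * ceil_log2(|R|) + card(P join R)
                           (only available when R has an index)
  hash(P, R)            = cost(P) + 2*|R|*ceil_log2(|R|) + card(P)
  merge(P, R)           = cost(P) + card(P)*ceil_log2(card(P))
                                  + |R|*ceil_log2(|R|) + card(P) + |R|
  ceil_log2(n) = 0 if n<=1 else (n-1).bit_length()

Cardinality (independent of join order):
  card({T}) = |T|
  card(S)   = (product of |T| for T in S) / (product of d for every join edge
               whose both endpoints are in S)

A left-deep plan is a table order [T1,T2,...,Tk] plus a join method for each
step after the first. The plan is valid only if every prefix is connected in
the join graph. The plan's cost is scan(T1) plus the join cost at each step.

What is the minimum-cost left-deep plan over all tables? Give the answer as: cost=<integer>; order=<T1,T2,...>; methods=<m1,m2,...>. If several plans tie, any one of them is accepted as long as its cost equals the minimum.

Selinger DP (subsets sized 1..n):
  {A}: scan cost=120, card=120
  {C}: scan cost=300, card=300
  {B}: scan cost=80, card=80
  {E}: scan cost=20, card=20
  {D}: scan cost=40, card=40
  {AC}: card=12000; try (A,hash)→2280, (C,merge)→4080, (A,merge)→4260, (C,hash)→5640, (C,nl_idx)→13200, (A,nl_idx)→14400 …(+2); best=2280 via (A,hash)
  {AB}: card=1200; try (B,hash)→1360, (A,merge)→1680, (B,merge)→1720, (A,hash)→1840, (A,nl_idx)→1840, (B,nl_idx)→2160 …(+2); best=1360 via (B,hash)
  {CE}: card=1500; try (E,hash)→800, (C,nl_idx)→1700, (C,merge)→3140, (E,nl_idx)→3300, (E,merge)→3420, (C,hash)→5440 …(+2); best=800 via (E,hash)
  {DE}: card=80; try (D,nl_idx)→220, (E,hash)→280, (E,nl_idx)→320, (D,merge)→420, (E,merge)→440, (D,hash)→520 …(+2); best=220 via (D,nl_idx)
  {ABC}: card=120000; try (C,hash)→7960, (B,hash)→15400, (C,merge)→18760, (C,nl_idx)→132160, (B,merge)→182920, (B,nl_idx)→206280 …(+2); best=7960 via (C,hash)
  {ACE}: card=60000; try (A,hash)→3980, (E,hash)→14480, (A,merge)→19760, (A,nl_idx)→71300, (E,nl_idx)→122280, (A,nl)→180800 …(+2); best=3980 via (A,hash)
  {CDE}: card=6000; try (D,hash)→2780, (C,merge)→3860, (C,hash)→5700, (C,nl_idx)→6940, (D,nl_idx)→15800, (D,merge)→19080 …(+2); best=2780 via (D,hash)
  {ABCE}: card=600000; try (B,hash)→65100, (E,hash)→128160, (B,nl_idx)→1023980, (B,merge)→1024620, (E,nl_idx)→1207960, (E,merge)→2168080 …(+2); best=65100 via (B,hash)
  {ACDE}: card=240000; try (A,hash)→10460, (D,hash)→64460, (A,merge)→87740, (A,nl_idx)→284780, (D,nl_idx)→603980, (A,nl)→722780 …(+2); best=10460 via (A,hash)
  {ABCDE}: card=2400000; try (B,hash)→251580, (D,hash)→665580, (B,nl_idx)→4090460, (B,merge)→4571100, (D,nl_idx)→6065100, (D,merge)→12665380 …(+2); best=251580 via (B,hash)

cost=251580; order=C,E,D,A,B; methods=hash,hash,hash,hash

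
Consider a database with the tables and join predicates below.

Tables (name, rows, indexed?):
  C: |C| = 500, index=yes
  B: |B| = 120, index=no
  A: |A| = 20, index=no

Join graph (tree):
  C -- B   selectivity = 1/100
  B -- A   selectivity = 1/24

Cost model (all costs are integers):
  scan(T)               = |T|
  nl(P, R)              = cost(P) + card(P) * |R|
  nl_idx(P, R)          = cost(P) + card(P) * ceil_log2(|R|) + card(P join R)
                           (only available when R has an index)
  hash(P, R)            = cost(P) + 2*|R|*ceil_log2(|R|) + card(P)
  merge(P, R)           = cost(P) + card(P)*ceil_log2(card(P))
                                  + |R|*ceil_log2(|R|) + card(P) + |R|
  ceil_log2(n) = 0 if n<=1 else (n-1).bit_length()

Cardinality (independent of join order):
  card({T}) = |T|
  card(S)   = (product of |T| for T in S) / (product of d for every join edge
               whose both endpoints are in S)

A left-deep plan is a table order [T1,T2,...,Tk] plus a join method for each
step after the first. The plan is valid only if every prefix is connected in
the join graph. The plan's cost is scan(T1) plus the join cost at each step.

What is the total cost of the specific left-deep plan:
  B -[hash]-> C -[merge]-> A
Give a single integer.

step 1: scan B: cost=120, card=120
step 2: join C via hash
    card(P join C) = 120*500/(100) = 600
    cost = 120 + 2*500*9 + 120 = 9240
step 3: join A via merge
    card(P join A) = 600*20/(24) = 500
    cost = 9240 + 600*10 + 20*5 + 600 + 20 = 15960

15960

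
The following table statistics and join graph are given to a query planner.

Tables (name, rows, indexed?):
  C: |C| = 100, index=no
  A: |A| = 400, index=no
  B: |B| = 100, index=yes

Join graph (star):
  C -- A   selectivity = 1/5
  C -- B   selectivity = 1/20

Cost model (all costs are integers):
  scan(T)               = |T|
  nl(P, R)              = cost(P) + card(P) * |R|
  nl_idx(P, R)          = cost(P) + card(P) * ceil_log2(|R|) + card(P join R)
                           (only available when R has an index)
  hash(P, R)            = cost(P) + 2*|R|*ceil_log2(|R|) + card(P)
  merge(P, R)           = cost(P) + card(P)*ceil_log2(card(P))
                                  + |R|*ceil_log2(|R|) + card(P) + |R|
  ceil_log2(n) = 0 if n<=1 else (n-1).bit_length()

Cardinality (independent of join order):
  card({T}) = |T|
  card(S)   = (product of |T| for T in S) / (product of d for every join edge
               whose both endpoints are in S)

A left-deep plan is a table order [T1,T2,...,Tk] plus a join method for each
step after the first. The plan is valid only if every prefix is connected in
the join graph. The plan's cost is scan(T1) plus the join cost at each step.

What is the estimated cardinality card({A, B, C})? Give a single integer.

Tables in S: A(400), B(100), C(100)
Edges inside S: C-A(d=5), C-B(d=20)
numerator = 400 * 100 * 100 = 4000000
denominator = 5 * 20 = 100
card(S) = 4000000 / 100 = 40000

40000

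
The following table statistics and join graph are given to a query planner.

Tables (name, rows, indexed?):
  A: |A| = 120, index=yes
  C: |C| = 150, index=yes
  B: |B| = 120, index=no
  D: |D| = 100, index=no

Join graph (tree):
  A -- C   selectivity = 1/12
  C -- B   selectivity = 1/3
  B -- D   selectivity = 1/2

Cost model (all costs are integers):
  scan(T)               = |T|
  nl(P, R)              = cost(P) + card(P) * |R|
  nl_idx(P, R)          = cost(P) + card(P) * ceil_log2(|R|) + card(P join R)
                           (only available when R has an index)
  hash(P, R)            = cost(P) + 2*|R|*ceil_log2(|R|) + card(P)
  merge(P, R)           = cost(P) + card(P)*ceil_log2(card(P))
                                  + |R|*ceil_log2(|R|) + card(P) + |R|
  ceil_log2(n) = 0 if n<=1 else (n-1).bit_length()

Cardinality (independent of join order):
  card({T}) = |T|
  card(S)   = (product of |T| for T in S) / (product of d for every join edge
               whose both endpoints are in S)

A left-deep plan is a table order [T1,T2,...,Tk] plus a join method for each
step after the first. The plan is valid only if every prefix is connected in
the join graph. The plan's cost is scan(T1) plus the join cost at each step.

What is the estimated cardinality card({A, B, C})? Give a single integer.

Tables in S: A(120), B(120), C(150)
Edges inside S: A-C(d=12), C-B(d=3)
numerator = 120 * 120 * 150 = 2160000
denominator = 12 * 3 = 36
card(S) = 2160000 / 36 = 60000

60000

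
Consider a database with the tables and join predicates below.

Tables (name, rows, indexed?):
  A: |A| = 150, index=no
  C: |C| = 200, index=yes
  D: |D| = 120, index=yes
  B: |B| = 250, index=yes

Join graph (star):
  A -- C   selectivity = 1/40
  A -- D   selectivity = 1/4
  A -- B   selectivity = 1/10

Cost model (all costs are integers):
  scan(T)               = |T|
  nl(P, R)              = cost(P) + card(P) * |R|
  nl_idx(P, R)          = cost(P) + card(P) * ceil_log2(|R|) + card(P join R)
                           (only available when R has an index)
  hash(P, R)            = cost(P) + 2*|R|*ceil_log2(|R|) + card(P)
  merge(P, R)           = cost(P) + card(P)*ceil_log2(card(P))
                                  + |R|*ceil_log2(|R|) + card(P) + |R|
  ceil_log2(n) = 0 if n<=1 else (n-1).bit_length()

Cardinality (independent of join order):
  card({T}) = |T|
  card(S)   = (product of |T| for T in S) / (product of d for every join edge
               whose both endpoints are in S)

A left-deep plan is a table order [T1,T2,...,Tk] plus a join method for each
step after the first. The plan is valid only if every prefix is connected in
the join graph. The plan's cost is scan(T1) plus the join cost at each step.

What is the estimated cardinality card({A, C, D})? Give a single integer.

Tables in S: A(150), C(200), D(120)
Edges inside S: A-C(d=40), A-D(d=4)
numerator = 150 * 200 * 120 = 3600000
denominator = 40 * 4 = 160
card(S) = 3600000 / 160 = 22500

22500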